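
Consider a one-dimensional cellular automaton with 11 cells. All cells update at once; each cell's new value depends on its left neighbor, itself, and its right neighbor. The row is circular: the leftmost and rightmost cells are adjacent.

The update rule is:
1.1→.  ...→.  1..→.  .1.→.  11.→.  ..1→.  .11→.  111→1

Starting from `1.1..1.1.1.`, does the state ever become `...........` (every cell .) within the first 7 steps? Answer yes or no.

step 1: ...........
all cells are . at step 1

yes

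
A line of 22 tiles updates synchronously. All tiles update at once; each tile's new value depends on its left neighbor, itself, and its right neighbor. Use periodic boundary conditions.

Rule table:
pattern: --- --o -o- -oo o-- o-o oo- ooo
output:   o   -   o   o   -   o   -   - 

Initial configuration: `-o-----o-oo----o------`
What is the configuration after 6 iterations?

oo---o---o----ooooo---

-o-ooo-ooo--oo-o-ooooo
oooo--oo----o-oooo----
o-----o--oo-ooo----oo-
o-ooo-o--o-oo---oo-o-o
-oo--oo--ooo--o-o-oooo
oo---o---o----ooooo---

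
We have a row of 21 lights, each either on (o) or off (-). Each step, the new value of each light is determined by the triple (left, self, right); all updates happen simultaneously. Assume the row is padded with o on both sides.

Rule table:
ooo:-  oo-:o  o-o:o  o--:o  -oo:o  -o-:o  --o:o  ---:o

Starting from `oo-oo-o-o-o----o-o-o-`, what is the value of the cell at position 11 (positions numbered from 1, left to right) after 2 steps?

-

-oooooooooooooooooooo
oo-------------------
position 11 holds -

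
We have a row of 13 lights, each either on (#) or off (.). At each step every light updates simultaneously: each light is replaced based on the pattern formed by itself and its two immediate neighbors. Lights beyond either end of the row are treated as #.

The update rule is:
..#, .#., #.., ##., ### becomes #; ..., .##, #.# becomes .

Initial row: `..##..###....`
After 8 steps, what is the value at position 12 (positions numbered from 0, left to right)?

##.###.###..#
##..##..####.
####.###.###.
####..##..##.
######.###.#.
######..##.#.
########.#.#.
########.#.#.
position 12 holds .

.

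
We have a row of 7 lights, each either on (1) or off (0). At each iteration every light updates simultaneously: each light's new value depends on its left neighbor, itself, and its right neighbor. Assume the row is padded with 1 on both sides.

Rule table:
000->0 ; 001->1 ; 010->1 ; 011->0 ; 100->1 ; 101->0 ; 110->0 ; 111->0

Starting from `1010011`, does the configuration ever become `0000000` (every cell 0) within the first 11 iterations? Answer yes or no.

0011100
1100011
0010100
1110111
0000000
all cells are 0 at iteration 5

yes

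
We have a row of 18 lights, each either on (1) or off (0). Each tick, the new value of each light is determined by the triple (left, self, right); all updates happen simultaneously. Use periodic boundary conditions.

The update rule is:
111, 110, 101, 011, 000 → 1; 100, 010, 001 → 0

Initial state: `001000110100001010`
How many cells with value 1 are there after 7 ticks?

16

100010111001100100
001001111001100000
100001111001101111
101101111001111111
111111111001111111
111111111001111111  (fixed point — unchanged through tick 7)
count of 1: 16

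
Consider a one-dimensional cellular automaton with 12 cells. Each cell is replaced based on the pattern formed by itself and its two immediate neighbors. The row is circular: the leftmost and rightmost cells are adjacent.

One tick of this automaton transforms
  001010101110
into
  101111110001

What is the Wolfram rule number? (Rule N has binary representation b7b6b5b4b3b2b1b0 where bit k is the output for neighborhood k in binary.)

position 9: 111 → 0  (bit 7 = 0)
position 10: 110 → 0  (bit 6 = 0)
position 3: 101 → 1  (bit 5 = 1)
position 11: 100 → 1  (bit 4 = 1)
position 8: 011 → 0  (bit 3 = 0)
position 2: 010 → 1  (bit 2 = 1)
position 1: 001 → 0  (bit 1 = 0)
position 0: 000 → 1  (bit 0 = 1)
bits b7..b0 = 00110101 = 53

53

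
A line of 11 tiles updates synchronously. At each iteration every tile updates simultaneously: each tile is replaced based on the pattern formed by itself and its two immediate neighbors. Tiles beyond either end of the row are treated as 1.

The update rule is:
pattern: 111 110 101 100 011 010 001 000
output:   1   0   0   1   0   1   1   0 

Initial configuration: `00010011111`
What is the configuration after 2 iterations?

10111101111
00011000111

00011000111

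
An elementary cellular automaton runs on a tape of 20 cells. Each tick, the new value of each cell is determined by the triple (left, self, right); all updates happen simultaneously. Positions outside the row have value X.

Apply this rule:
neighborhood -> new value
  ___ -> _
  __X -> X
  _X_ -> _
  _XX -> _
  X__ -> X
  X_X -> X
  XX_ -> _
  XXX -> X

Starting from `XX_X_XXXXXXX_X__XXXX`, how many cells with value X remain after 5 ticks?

X_X_X_XXXXX_X_XX_XXX
_X_X_X_XXX_X_X__X_XX
X_X_X_X_X_X_X_XX_X_X
_X_X_X_X_X_X_X__X_X_
X_X_X_X_X_X_X_XX_X_X
count of X: 11

11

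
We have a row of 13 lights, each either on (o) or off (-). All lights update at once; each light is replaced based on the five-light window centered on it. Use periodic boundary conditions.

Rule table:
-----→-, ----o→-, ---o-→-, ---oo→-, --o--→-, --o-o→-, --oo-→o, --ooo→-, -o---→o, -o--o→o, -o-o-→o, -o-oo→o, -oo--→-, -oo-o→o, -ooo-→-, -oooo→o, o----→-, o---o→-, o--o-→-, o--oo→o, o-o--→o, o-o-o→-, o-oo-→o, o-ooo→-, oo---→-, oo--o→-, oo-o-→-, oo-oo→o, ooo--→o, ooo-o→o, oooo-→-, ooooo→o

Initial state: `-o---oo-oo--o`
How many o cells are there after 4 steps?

3

step 1: ooo--oooo----
step 2: --o-o-o-o----
step 3: ---o-o-ooo---
step 4: ----o-o--o---
count of o: 3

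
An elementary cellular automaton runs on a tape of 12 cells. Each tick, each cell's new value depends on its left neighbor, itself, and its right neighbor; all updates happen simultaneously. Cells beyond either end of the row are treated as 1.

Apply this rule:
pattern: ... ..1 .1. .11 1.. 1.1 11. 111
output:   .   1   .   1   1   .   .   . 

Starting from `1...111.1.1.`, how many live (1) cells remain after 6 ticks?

.1.11.......
...1.1.....1
1.1...1...11
...1.1.1.11.
1.1......1..
...1....1.11
count of 1: 4

4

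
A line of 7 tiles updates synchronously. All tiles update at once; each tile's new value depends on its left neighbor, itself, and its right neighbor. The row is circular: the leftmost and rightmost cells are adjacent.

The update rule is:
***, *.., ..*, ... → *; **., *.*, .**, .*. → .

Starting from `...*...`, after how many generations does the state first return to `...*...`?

4

***.***
**...**
*.***.*
...*...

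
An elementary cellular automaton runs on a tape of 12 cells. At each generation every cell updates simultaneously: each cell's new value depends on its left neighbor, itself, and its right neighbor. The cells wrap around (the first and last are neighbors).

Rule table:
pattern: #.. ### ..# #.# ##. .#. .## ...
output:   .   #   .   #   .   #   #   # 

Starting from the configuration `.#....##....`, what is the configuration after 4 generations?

##.##..#.###

.#.##.#..###
####.##..##.
###.##...#.#
##.##..#.###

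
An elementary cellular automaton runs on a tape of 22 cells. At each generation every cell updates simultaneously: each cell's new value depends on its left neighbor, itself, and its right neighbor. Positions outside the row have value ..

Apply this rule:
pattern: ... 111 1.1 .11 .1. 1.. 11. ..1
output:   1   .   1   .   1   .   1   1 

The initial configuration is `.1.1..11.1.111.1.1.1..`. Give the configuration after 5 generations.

1111.1.1111..1111111.1
...1111...1.1......111
111...1.11111.11111..1
..1.1111....11....1.11
1111...1.111.1.11111.1

1111...1.111.1.11111.1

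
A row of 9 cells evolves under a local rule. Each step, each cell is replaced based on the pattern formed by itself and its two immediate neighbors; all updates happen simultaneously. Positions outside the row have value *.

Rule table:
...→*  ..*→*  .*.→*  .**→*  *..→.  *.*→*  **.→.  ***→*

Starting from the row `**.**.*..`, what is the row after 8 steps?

.********

*.**.**.*
.**.**.**
**.**.***
*.**.****
.**.*****
**.******
*.*******
.********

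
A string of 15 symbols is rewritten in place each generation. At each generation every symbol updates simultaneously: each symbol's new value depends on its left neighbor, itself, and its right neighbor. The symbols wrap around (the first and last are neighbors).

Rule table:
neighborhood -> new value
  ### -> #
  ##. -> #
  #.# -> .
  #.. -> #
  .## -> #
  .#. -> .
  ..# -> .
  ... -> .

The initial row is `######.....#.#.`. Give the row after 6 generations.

############...

#######........
########.......
#########......
##########.....
###########....
############...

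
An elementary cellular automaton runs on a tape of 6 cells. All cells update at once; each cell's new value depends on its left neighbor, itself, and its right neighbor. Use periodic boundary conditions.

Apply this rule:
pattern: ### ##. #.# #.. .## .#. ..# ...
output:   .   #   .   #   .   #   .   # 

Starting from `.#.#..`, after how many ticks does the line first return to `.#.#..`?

.#.###
.#...#
.###.#
...#.#
##.#.#
.#.#..

6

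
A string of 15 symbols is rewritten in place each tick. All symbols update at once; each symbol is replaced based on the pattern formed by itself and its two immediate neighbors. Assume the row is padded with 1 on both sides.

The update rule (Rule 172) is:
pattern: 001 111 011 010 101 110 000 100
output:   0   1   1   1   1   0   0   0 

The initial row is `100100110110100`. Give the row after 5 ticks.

000100101101100
000100111011000
000100110110000
000100101100000
000100111000000

000100111000000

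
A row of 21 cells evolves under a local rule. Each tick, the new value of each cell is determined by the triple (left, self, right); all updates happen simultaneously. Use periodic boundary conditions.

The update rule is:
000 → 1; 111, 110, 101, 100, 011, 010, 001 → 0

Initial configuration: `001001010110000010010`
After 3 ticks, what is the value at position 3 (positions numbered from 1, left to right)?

100000000000111000000
001111111110000011110
100000000000111000000
position 3 holds 0

0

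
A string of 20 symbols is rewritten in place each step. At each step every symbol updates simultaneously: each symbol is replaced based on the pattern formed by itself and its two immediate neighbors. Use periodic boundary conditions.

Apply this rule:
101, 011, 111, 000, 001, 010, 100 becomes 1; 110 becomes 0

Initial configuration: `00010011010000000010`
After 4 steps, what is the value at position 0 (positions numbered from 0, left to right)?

1

11111110111111111111
11111101111111111111
11111011111111111111
11110111111111111111
position 0 holds 1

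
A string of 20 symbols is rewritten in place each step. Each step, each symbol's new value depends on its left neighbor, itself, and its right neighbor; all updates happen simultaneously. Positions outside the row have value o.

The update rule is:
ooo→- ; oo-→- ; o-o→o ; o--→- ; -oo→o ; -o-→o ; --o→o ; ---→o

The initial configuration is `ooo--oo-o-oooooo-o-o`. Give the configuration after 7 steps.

---ooo---oo--oooo---

step 1: ----oo-oooo-----oooo
step 2: -oooo-oo----ooooo---
step 3: oo---oo--oooo-----oo
step 4: ---ooo--oo----ooooo-
step 5: -ooo---oo--oooo----o
step 6: oo---ooo--oo----oooo
step 7: ---ooo---oo--oooo---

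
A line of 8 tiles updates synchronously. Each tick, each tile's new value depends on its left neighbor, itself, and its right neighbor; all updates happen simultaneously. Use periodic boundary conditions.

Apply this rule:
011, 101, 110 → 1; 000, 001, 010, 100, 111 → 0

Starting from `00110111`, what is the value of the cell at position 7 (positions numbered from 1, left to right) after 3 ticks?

tick 1: 00111101
tick 2: 00100110
tick 3: 00000110
position 7 holds 1

1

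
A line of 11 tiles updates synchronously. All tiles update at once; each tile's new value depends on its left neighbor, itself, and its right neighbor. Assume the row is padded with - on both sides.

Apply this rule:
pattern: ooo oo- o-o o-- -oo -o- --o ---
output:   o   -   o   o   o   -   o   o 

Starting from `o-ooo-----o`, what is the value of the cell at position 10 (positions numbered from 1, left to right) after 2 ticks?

tick 1: -ooo-ooooo-
tick 2: ooo-ooooo-o
position 10 holds -

-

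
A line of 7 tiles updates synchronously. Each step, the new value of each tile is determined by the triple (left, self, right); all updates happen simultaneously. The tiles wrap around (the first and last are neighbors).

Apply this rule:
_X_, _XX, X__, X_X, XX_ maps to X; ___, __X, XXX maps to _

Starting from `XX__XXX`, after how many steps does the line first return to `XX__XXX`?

14

_XX_X__
_XXXXX_
_X___XX
XXX__XX
__XX_X_
__XXXXX
X_X___X
XXXX__X
___XX_X
X__XXXX
XX_X___
XXXXX__
X___XX_
XX__XXX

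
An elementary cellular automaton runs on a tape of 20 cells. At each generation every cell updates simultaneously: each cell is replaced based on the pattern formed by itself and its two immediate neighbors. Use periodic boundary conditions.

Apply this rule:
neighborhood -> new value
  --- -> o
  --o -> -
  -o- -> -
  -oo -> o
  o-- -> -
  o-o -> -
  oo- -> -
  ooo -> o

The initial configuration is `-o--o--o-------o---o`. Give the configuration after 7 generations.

---------ooooo---o--
oooooooo-oooo--o---o
ooooooo--ooo-----o-o
oooooo---oo--ooo---o
ooooo--o-o---oo--o-o
oooo-------o-o-----o
ooo--ooooo-----ooo-o

ooo--ooooo-----ooo-o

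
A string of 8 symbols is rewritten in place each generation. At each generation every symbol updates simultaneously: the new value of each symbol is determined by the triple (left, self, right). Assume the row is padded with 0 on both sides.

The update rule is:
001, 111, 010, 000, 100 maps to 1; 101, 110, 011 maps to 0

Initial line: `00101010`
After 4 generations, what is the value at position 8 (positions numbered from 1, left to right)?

0

11101011
01001000
11111111
01111110
position 8 holds 0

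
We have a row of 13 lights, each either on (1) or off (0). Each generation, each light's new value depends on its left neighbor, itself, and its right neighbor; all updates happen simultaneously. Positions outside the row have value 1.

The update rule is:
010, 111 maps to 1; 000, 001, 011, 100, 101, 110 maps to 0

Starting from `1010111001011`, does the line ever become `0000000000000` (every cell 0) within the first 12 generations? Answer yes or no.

no

generation 1: 0010010001001
generation 2: 0010010001000
generation 3: 0010010001000  (fixed point — unchanged through generation 12)
generation 12 is 0010010001000, still not uniform 0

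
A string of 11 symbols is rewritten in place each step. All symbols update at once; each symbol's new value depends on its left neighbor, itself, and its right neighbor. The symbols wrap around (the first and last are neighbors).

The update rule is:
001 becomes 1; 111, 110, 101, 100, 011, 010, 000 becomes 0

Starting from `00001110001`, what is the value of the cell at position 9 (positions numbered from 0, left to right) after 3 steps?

0

00010000010
00100000100
01000001000
position 9 holds 0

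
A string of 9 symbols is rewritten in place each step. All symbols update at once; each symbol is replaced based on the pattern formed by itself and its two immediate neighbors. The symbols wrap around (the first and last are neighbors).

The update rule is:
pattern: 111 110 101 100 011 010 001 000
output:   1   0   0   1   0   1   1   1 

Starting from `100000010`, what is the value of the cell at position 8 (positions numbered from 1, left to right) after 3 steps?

111111110
011111100
101111011
position 8 holds 1

1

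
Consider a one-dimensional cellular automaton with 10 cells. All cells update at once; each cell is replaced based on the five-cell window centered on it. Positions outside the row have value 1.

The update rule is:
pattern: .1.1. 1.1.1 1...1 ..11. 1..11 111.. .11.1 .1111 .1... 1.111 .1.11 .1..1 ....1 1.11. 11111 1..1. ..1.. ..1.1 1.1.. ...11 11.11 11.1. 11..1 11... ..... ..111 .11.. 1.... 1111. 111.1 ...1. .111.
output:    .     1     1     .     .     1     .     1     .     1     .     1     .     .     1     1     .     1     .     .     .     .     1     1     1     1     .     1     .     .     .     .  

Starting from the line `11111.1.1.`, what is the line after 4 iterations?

11..1.1.1.

111...1.1.
1.111.1.1.
..1...1.1.
11..1.1.1.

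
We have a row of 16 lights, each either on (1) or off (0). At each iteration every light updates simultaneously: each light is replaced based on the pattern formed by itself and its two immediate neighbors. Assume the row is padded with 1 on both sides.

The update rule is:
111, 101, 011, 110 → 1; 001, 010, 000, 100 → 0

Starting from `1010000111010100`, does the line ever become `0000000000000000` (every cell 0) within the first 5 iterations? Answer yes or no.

no

1100000111101000
1100000111110000
1100000111110000  (fixed point — unchanged through iteration 5)
iteration 5 is 1100000111110000, still not uniform 0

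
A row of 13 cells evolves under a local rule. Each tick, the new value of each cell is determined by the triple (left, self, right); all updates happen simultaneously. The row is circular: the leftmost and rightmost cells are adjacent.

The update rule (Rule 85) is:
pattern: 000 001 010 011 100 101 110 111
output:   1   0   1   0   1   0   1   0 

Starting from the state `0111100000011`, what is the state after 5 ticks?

1111110010000

0000111111001
1110000001101
0011111100100
1000000110111
1111110010000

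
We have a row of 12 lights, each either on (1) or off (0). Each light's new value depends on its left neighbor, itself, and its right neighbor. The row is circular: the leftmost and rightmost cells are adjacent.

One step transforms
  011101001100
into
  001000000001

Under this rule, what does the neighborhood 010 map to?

At position 5 the neighborhood is 010; the next row has 0 there.

0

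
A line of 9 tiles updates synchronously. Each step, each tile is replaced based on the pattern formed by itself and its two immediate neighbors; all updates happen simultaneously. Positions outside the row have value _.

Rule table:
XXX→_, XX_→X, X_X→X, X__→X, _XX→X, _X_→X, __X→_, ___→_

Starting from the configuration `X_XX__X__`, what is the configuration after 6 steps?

XXX___XXX

step 1: XXXXX_XX_
step 2: X___XXXXX
step 3: XX__X___X
step 4: XXX_XX__X
step 5: X_XXXXX_X
step 6: XXX___XXX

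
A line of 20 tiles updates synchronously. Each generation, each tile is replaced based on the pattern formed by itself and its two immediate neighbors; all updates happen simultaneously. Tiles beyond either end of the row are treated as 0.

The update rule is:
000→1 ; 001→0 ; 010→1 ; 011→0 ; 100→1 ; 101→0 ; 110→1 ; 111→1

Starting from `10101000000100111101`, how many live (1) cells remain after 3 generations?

10101111110110011101
10100111110011001101
10110011111001100101
count of 1: 12

12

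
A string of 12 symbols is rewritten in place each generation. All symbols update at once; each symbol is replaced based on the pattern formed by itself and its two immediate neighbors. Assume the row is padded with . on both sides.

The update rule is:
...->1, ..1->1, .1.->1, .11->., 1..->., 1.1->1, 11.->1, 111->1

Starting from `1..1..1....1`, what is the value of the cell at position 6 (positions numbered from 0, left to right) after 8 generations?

1.11.11.1111
11.11.11.111
.11.11.11.11
1.11.11.11.1
11.11.11.111  (repeats generation 2; period 3)
generation 8: 11.11.11.111
position 6 holds 1

1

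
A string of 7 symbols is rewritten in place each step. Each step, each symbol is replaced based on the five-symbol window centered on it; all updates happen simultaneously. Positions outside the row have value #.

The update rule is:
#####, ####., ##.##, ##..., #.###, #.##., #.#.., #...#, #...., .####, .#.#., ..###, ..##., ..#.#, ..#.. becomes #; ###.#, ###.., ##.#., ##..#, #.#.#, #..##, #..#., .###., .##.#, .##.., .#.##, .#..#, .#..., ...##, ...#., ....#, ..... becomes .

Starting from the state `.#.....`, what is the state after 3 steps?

step 1: .#.#...
step 2: ..##.#.
step 3: ..#....

..#....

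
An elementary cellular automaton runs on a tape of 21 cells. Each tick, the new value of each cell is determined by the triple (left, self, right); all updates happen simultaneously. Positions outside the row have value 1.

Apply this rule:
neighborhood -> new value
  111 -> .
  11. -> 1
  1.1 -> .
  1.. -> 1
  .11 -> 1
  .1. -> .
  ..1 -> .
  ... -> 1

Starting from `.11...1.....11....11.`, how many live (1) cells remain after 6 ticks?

.1111..1111.11111.11.
.1..11.1..1.1...1.11.
..1.11..1....11...11.
1...111..111.1111.11.
111.1.11.1.1.1..1.11.
..1...11......1...11.
count of 1: 6

6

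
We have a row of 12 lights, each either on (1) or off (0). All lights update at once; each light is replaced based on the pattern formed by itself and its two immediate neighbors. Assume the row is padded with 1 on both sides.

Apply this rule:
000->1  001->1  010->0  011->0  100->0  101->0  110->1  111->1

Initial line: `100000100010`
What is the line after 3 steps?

101111001100
100111010101
101011000000

101011000000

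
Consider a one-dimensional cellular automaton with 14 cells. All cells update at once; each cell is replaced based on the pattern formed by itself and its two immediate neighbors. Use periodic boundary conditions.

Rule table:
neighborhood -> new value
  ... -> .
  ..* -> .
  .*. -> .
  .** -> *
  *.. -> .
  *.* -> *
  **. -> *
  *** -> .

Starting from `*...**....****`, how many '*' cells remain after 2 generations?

*...**....*...
....**........
count of *: 2

2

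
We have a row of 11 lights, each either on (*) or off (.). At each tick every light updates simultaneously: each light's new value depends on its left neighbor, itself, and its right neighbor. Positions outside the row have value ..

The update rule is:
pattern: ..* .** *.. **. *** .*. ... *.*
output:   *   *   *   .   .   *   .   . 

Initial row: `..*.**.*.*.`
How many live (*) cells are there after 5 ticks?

.**.*..*.**
**..****.*.
*.***....**
*.*..*..**.
*.*******.*
count of *: 9

9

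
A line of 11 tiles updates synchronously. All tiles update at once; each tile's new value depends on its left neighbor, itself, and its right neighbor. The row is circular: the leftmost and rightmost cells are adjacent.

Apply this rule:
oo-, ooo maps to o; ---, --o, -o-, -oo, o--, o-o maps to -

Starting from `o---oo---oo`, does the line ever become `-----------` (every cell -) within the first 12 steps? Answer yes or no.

yes

o----o----o
o----------
-----------
all cells are - at step 3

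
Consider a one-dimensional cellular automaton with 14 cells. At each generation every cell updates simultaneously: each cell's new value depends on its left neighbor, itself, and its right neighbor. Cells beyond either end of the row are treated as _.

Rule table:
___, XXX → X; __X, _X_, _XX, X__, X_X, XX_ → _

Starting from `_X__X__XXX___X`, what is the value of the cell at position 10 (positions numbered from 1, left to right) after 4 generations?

X

________X__X__
XXXXXXX______X
_XXXXX__XXXX__
__XXX____XX__X
position 10 holds X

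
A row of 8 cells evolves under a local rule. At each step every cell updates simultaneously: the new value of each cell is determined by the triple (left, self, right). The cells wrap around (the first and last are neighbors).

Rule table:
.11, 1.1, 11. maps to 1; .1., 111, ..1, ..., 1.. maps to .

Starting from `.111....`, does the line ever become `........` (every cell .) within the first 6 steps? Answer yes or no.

.1.1....
..1.....
........
all cells are . at step 3

yes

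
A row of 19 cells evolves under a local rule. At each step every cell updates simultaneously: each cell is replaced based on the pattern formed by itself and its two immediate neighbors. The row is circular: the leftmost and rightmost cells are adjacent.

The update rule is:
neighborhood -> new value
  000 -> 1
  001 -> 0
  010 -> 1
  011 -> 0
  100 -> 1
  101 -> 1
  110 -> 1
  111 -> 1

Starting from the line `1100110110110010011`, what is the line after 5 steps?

1001111001101101101

1110011011011011001
1111001101101101100
0111100110110110110
0011110011011011011
1001111001101101101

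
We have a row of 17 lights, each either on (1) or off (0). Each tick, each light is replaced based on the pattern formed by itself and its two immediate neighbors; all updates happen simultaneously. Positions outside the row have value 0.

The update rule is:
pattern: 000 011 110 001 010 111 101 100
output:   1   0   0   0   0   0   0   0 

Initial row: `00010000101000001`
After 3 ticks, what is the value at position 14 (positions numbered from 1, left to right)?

1

11000110000011100
00010000111000001
11000110000011100
position 14 holds 1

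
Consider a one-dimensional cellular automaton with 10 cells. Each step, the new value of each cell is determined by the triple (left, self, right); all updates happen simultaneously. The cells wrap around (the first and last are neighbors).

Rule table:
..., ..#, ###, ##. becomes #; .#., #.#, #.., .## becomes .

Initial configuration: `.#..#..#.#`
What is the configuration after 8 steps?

#..#..####

...#..#...
###..#..##
###.#..#.#
###...#...
.##.##..##
..#..#.#.#
.#..#.....
#..#..####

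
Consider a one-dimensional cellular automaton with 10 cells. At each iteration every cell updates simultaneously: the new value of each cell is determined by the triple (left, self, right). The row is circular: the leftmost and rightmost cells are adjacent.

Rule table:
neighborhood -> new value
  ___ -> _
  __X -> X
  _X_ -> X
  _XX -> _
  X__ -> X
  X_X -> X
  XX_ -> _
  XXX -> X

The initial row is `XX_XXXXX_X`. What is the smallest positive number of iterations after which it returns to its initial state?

6

X_X_XXX_X_
XXXX_X_XXX
XXX_XXX_XX
XX_X_X_X_X
X_XXXXXXX_
XX_XXXXX_X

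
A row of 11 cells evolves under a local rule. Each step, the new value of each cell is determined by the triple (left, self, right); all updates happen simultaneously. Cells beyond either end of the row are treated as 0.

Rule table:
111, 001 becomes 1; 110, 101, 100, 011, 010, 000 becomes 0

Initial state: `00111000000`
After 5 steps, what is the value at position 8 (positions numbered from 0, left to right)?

step 1: 01010000000
step 2: 10000000000
step 3: 00000000000
step 4: 00000000000  (fixed point — unchanged through step 5)
position 8 holds 0

0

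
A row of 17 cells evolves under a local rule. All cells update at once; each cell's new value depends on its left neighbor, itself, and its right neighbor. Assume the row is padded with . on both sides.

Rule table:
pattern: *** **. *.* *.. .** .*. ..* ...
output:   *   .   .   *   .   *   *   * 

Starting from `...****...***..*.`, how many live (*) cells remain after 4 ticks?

15

***.**.***.*.****
.*......*..*..**.
**************..*
.************.***
count of *: 15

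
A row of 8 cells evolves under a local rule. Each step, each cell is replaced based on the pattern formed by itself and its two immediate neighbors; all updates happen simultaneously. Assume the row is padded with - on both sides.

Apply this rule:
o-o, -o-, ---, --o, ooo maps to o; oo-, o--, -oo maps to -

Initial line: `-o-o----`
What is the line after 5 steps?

oooo---o

oooo-ooo
-oo-o-o-
o--oooo-
o-o-oo--
oooo---o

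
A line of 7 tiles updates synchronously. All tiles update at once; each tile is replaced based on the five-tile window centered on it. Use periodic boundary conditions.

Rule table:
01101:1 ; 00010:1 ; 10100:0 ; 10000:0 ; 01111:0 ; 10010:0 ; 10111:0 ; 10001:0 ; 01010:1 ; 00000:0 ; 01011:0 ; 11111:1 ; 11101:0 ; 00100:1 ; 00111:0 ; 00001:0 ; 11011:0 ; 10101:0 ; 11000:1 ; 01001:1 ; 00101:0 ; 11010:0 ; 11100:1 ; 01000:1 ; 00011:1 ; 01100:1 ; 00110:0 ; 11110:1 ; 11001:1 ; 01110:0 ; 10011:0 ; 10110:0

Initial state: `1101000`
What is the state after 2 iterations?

1010010

0100101
1010010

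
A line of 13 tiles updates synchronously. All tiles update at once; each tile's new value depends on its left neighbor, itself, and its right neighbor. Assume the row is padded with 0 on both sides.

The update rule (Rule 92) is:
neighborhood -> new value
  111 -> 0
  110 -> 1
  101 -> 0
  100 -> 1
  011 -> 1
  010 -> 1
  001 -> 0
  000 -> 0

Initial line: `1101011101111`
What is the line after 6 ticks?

1101010101101

tick 1: 1101010101001
tick 2: 1101010101101
tick 3: 1101010101101  (fixed point — unchanged through tick 6)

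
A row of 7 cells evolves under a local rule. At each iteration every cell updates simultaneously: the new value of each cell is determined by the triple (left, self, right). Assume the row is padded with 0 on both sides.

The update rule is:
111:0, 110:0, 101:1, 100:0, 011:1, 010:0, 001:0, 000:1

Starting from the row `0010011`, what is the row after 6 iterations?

1000010
0011000
1010011
0100010
0001000
1100011

1100011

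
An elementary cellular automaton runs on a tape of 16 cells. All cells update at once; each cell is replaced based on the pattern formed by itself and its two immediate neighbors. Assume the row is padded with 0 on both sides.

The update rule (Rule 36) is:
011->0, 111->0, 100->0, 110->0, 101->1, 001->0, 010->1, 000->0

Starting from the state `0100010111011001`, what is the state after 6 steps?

0100011000100001
0100000000100001
0100000000100001  (fixed point — unchanged through step 6)

0100000000100001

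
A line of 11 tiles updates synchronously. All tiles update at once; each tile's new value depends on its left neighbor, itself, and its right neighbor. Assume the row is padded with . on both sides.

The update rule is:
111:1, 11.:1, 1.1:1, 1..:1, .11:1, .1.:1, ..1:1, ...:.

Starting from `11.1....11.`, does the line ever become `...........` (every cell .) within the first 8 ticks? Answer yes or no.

11111..1111
11111111111
11111111111  (fixed point — unchanged through tick 8)
tick 8 is 11111111111, still not uniform .

no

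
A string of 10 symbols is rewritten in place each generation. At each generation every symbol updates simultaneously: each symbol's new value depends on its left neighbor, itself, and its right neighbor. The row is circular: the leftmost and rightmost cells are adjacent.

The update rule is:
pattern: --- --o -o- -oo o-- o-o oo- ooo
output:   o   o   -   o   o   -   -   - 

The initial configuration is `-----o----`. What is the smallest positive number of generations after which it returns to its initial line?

generation 1: ooooo-oooo
generation 2: ------o---
generation 3: oooooo-ooo
generation 4: -------o--
generation 5: ooooooo-oo
generation 6: --------o-
generation 7: oooooooo-o
generation 8: ---------o
generation 9: ooooooooo-
generation 10: o---------
generation 11: -ooooooooo
generation 12: -o--------
generation 13: o-oooooooo
generation 14: --o-------
generation 15: oo-ooooooo
generation 16: ---o------
generation 17: ooo-oooooo
generation 18: ----o-----
generation 19: oooo-ooooo
generation 20: -----o----

20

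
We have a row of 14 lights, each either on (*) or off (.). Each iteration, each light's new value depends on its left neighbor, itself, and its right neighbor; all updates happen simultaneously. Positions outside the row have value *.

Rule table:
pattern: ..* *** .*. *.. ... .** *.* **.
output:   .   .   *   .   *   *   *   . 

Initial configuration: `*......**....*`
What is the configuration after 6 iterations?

..****.*..**.*
..*...**..*.**
..*.*.*...***.
..*****.*.*..*
..*....****..*
..*.**.*.....*

..*.**.*.....*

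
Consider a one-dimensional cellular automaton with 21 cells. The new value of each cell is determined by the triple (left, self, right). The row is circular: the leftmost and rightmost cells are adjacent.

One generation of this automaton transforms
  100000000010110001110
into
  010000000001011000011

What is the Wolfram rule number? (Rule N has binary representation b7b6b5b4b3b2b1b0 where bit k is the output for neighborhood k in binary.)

112

position 18: 111 → 0  (bit 7 = 0)
position 13: 110 → 1  (bit 6 = 1)
position 11: 101 → 1  (bit 5 = 1)
position 1: 100 → 1  (bit 4 = 1)
position 12: 011 → 0  (bit 3 = 0)
position 0: 010 → 0  (bit 2 = 0)
position 9: 001 → 0  (bit 1 = 0)
position 2: 000 → 0  (bit 0 = 0)
bits b7..b0 = 01110000 = 112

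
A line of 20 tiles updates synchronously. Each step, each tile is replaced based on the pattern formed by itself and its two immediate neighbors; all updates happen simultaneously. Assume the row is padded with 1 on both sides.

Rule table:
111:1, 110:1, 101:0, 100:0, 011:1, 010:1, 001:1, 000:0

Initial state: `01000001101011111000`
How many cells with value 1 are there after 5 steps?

15

01000011101011111001
01000111101011111011
01001111101011111011
01011111101011111011
01011111101011111011
count of 1: 15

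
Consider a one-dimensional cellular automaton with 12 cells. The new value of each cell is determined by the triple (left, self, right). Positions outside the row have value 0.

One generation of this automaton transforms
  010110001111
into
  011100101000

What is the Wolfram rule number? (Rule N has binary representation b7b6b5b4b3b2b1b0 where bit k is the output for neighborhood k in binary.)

45

position 9: 111 → 0  (bit 7 = 0)
position 4: 110 → 0  (bit 6 = 0)
position 2: 101 → 1  (bit 5 = 1)
position 5: 100 → 0  (bit 4 = 0)
position 3: 011 → 1  (bit 3 = 1)
position 1: 010 → 1  (bit 2 = 1)
position 0: 001 → 0  (bit 1 = 0)
position 6: 000 → 1  (bit 0 = 1)
bits b7..b0 = 00101101 = 45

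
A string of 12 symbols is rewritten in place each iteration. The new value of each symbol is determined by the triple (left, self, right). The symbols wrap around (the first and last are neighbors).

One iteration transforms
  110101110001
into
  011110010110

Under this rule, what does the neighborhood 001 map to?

At position 10 the neighborhood is 001; the next row has 1 there.

1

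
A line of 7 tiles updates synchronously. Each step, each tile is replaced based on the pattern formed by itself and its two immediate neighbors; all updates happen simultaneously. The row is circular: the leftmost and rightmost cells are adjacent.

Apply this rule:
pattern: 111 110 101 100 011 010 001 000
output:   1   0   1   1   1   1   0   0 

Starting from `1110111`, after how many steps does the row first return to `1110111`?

1101111
1011111
0111111
1111110
1111101
1111011
1110111

7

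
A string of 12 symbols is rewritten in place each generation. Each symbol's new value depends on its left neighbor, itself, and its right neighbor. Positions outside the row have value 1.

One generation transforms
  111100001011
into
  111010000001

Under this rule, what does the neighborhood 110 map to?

0

At position 3 the neighborhood is 110; the next row has 0 there.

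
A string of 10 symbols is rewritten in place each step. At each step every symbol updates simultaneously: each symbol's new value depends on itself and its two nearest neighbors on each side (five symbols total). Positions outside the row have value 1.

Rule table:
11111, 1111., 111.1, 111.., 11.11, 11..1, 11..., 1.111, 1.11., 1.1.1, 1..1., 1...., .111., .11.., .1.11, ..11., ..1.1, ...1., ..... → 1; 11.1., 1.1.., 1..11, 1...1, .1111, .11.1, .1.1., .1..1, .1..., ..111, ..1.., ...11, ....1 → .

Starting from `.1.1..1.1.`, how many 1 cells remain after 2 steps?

3

.1...11.11
.....1.11.
count of 1: 3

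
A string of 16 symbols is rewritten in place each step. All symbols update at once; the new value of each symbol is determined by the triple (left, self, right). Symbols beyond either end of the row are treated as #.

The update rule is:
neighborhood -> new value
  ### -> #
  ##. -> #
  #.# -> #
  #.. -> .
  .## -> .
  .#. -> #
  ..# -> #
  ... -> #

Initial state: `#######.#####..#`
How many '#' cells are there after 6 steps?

15

########.####.#.
#########.######
##########.#####
###########.####
############.###
#############.##
count of #: 15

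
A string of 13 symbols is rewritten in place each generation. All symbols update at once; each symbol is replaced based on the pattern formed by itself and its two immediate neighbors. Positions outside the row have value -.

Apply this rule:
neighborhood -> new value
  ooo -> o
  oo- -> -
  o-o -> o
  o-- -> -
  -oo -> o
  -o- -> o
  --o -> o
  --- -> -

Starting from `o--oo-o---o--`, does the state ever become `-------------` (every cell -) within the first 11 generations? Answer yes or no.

no

generation 1: o-oo-oo--oo--
generation 2: ooo-oo--oo---
generation 3: oo-oo--oo----
generation 4: o-oo--oo-----
generation 5: ooo--oo------
generation 6: oo--oo-------
generation 7: o--oo--------
generation 8: o-oo---------
generation 9: ooo----------
generation 10: oo-----------
generation 11: o------------
generation 11 is o------------, still not uniform -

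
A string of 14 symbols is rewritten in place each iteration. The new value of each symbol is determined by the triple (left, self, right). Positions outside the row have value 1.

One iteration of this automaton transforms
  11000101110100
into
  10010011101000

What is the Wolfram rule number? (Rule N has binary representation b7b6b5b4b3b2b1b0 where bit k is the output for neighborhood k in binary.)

169

position 0: 111 → 1  (bit 7 = 1)
position 1: 110 → 0  (bit 6 = 0)
position 6: 101 → 1  (bit 5 = 1)
position 2: 100 → 0  (bit 4 = 0)
position 7: 011 → 1  (bit 3 = 1)
position 5: 010 → 0  (bit 2 = 0)
position 4: 001 → 0  (bit 1 = 0)
position 3: 000 → 1  (bit 0 = 1)
bits b7..b0 = 10101001 = 169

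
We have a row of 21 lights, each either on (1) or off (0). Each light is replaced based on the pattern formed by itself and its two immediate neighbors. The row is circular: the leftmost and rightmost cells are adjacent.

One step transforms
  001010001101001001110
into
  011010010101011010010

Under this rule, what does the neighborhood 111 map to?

At position 18 the neighborhood is 111; the next row has 0 there.

0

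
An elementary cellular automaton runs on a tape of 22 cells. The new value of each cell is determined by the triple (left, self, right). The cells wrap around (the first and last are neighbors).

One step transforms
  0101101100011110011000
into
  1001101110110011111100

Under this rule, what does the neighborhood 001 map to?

At position 0 the neighborhood is 001; the next row has 1 there.

1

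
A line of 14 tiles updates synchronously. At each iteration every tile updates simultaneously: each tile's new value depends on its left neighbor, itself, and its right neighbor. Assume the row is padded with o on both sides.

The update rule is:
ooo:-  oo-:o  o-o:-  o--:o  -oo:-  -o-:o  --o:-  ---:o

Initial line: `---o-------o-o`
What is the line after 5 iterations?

oo-ooooooo-o--
-o-------o-oo-
-ooooooo-o--o-
-------o-oo-o-
oooooo-o--o-o-

oooooo-o--o-o-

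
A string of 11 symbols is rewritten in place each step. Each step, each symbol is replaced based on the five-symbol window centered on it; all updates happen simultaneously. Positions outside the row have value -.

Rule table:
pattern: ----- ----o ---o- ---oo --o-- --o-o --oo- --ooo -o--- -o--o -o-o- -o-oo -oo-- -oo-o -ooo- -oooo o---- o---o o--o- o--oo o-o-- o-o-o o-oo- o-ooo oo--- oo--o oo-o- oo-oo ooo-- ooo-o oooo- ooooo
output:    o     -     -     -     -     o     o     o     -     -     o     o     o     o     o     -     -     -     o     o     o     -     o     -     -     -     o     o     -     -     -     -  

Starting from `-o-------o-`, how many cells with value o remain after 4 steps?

6

----ooo----
oo--oo---oo
oo-ooo---oo
ooo-o----oo
count of o: 6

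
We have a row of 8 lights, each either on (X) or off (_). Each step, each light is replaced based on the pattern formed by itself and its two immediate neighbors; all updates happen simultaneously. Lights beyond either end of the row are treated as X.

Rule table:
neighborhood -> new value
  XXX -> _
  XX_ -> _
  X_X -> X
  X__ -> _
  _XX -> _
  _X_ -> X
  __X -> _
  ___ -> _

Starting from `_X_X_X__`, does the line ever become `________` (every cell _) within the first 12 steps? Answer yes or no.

yes

XXXXXX__
________
all cells are _ at step 2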